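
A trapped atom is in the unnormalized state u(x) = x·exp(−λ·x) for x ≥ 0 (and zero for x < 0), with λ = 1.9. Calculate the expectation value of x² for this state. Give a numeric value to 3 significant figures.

0.831

⟨x²⟩ = ∫ x²·|u|² dx / ∫|u|² dx (integrals over the domain).
Every integrand reduces to terms xʲ·e^(−2λx) on [0, ∞); use ∫₀^∞ xʲ·e^(−2λx) dx = j!/(2λ)^(j+1).
State is unnormalized: ∫|u|² dx = 0.036448, and ∫u*·x²·u dx = 0.030290, so ⟨x²⟩ = 0.030290 / 0.036448.
⟨x²⟩ = 0.83102.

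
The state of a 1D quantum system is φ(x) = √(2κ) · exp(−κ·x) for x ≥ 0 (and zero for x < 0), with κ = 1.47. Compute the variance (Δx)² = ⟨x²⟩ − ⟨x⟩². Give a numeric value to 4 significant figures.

Compute ⟨x⟩ and ⟨x²⟩ separately, then (Δx)² = ⟨x²⟩ − ⟨x⟩².
Every integrand reduces to terms xʲ·e^(−2κx) on [0, ∞); use ∫₀^∞ xʲ·e^(−2κx) dx = j!/(2κ)^(j+1).
⟨x⟩ = 0.34014 and ⟨x²⟩ = 0.23139.
(Δx)² = 0.23139 − (0.34014)² = 0.11569.

0.1157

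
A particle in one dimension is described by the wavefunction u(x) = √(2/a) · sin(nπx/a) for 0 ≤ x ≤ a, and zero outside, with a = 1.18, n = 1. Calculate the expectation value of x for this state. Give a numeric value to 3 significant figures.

0.590

⟨x⟩ = ∫ x·|u|² dx (integrals over the domain).
With sin²θ = (1 − cos2θ)/2 on 0 ≤ x ≤ a: ∫sin²(nπx/a) dx = a/2, ∫x·sin²(nπx/a) dx = a²/4, ∫x²·sin²(nπx/a) dx = a³·(1/6 − 1/(4n²π²)); higher powers xᵏ the same way, integrating xᵏ·cos(2nπx/a) by parts.
⟨x⟩ = 0.59000.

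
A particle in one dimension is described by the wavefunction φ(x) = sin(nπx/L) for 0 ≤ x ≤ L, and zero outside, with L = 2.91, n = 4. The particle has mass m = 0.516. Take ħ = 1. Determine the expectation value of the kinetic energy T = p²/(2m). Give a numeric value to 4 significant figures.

T = −(ħ²/2m) d²/dx², so ⟨T⟩ = −(ħ²/2m) ∫ φ*·φ'' dx / ∫|φ|² dx; with m = 0.516.
d/dx sin(nπx/L) = (nπ/L)·cos(nπx/L) and d²/dx² sin(nπx/L) = −(nπ/L)²·sin(nπx/L); on 0 ≤ x ≤ L, ∫sin²(nπx/L) dx = L/2 and ∫sin(nπx/L)·cos(nπx/L) dx = 0.
State is unnormalized: ∫|φ|² dx = 1.4550, and ∫φ*·(−ħ²/2m · φ'') dx = 26.292, so ⟨T⟩ = 26.292 / 1.4550.
⟨T⟩ = 18.070.

18.07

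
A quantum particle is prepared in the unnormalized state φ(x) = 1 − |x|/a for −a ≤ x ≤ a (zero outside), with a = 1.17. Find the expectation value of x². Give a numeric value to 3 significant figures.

⟨x²⟩ = ∫ x²·|φ|² dx / ∫|φ|² dx (integrals over the domain).
φ is even, so ∫ over [−a, a] = 2∫₀ᵃ with φ = 1 − x/a there: ∫₀ᵃ (1 − x/a)² dx = a/3, ∫₀ᵃ x²(1 − x/a)² dx = a³/30, ∫₀ᵃ x⁴(1 − x/a)² dx = a⁵/105.
State is unnormalized: ∫|φ|² dx = 0.78000, and ∫φ*·x²·φ dx = 0.10677, so ⟨x²⟩ = 0.10677 / 0.78000.
⟨x²⟩ = 0.13689.

0.137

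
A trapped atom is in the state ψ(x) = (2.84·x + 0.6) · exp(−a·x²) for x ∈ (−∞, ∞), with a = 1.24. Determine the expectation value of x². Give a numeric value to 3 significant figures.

0.532

⟨x²⟩ = ∫ x²·|ψ|² dx / ∫|ψ|² dx (integrals over the domain).
Expand each integrand as polynomial × e^(−2ax²) and use ∫x^(2j)·e^(−2ax²) dx = (2j−1)!!/(4a)^j · √(π/(2a)), odd powers → 0; here √(π/(2a)) = 1.1255.
State is unnormalized: ∫|ψ|² dx = 2.2354, and ∫ψ*·x²·ψ dx = 1.1887, so ⟨x²⟩ = 1.1887 / 2.2354.
⟨x²⟩ = 0.53175.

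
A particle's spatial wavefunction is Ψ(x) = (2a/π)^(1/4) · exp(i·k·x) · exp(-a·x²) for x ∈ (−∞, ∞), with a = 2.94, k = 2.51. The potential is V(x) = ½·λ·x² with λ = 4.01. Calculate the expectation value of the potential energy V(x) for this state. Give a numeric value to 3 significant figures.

⟨V⟩ = ∫ V(x)·|Ψ|² dx.
Gaussian moments: ∫x^(2j)·e^(−2ax²) dx = (2j−1)!!/(4a)^j · √(π/(2a)), odd powers integrate to 0; here √(π/(2a)) = 0.73095.
⟨V⟩ = 0.17049.

0.170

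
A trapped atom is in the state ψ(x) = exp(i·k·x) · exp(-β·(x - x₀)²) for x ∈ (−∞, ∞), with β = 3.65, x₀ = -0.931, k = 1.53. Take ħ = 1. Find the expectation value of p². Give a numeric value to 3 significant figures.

p² ψ = −ħ² d²ψ/dx²; ⟨p²⟩ = −ħ² ∫ ψ*·ψ'' dx / ∫|ψ|² dx.
Gaussian moments (u = x − x₀): ∫u^(2j)·e^(−2βu²) du = (2j−1)!!/(4β)^j · √(π/(2β)), odd powers integrate to 0; here √(π/(2β)) = 0.65601. Derivatives: ψ′ = (ik − 2βu)·ψ, ψ″ = ((ik − 2βu)² − 2β)·ψ; the odd-in-u pieces drop out.
State is unnormalized: ∫|ψ|² dx = 0.65601, and ∫ψ*·(−ħ² ψ'') dx = 3.9301, so ⟨p²⟩ = 3.9301 / 0.65601.
⟨p²⟩ = 5.9909.

5.99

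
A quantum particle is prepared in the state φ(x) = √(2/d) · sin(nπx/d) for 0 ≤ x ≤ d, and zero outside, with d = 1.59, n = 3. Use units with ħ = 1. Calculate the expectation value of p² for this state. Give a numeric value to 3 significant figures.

35.1

p² φ = −ħ² d²φ/dx²; ⟨p²⟩ = −ħ² ∫ φ*·φ'' dx.
d/dx sin(nπx/d) = (nπ/d)·cos(nπx/d) and d²/dx² sin(nπx/d) = −(nπ/d)²·sin(nπx/d); on 0 ≤ x ≤ d, ∫sin²(nπx/d) dx = d/2 and ∫sin(nπx/d)·cos(nπx/d) dx = 0.
⟨p²⟩ = 35.136.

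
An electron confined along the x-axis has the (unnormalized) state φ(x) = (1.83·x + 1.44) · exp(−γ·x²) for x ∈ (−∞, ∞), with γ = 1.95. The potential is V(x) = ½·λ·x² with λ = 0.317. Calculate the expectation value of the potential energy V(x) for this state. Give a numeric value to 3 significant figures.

⟨V⟩ = ∫ V(x)·|φ|² dx / ∫|φ|² dx.
Expand each integrand as polynomial × e^(−2γx²) and use ∫x^(2j)·e^(−2γx²) dx = (2j−1)!!/(4γ)^j · √(π/(2γ)), odd powers → 0; here √(π/(2γ)) = 0.89752.
State is unnormalized: ∫|φ|² dx = 2.2464, and ∫φ*·V(x)·φ dx = 0.061310, so ⟨V⟩ = 0.061310 / 2.2464.
⟨V⟩ = 0.027292.

0.0273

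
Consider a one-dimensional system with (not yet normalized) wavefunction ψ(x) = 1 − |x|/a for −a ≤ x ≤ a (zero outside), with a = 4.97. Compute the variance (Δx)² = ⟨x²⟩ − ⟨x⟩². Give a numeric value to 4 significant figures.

Compute ⟨x⟩ and ⟨x²⟩ separately, then (Δx)² = ⟨x²⟩ − ⟨x⟩².
ψ is even, so ∫ over [−a, a] = 2∫₀ᵃ with ψ = 1 − x/a there: ∫₀ᵃ (1 − x/a)² dx = a/3, ∫₀ᵃ x²(1 − x/a)² dx = a³/30, ∫₀ᵃ x⁴(1 − x/a)² dx = a⁵/105.
Normalization: ∫|ψ|² dx = 3.3133.
⟨x⟩ = 0.0000 and ⟨x²⟩ = 2.4701.
(Δx)² = 2.4701 − (0.0000)² = 2.4701.

2.470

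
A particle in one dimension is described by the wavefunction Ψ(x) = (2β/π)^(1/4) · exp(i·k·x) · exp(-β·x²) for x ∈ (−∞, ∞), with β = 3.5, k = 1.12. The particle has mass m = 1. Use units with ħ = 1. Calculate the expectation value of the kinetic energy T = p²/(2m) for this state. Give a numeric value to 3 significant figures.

T = −(ħ²/2m) d²/dx², so ⟨T⟩ = −(ħ²/2m) ∫ Ψ*·Ψ'' dx; with m = 1.
Gaussian moments: ∫x^(2j)·e^(−2βx²) dx = (2j−1)!!/(4β)^j · √(π/(2β)), odd powers integrate to 0; here √(π/(2β)) = 0.66992. Derivatives: Ψ′ = (ik − 2βx)·Ψ, Ψ″ = ((ik − 2βx)² − 2β)·Ψ; the odd-in-x pieces drop out.
⟨T⟩ = 2.3772.

2.38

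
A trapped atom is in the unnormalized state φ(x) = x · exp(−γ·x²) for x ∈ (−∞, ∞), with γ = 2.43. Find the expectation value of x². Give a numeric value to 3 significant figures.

0.309

⟨x²⟩ = ∫ x²·|φ|² dx / ∫|φ|² dx (integrals over the domain).
Expand each integrand as polynomial × e^(−2γx²) and use ∫x^(2j)·e^(−2γx²) dx = (2j−1)!!/(4γ)^j · √(π/(2γ)), odd powers → 0; here √(π/(2γ)) = 0.80400.
State is unnormalized: ∫|φ|² dx = 0.082716, and ∫φ*·x²·φ dx = 0.025530, so ⟨x²⟩ = 0.025530 / 0.082716.
⟨x²⟩ = 0.30864.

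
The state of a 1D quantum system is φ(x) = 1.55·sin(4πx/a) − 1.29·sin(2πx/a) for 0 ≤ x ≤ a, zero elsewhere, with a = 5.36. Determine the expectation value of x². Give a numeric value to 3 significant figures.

8.10

⟨x²⟩ = ∫ x²·|φ|² dx / ∫|φ|² dx (integrals over the domain).
On 0 ≤ x ≤ a (j ≠ l): ∫sin²(jπx/a) dx = a/2, ∫sin(jπx/a)·sin(lπx/a) dx = 0; diagonal moments ∫x·sin²(jπx/a) dx = a²/4, ∫x²·sin²(jπx/a) dx = a³·(1/6 − 1/(4j²π²)); cross terms ∫x·sin(jπx/a)·sin(lπx/a) dx = 0 for j + l even and −4jla²/(π²(j² − l²)²) for j + l odd, ∫x²·sin(jπx/a)·sin(lπx/a) dx = (−1)^(j+l)·4jla³/(π²(j² − l²)²); higher powers the same way via product-to-sum and parts.
State is unnormalized: ∫|φ|² dx = 10.898, and ∫φ*·x²·φ dx = 88.296, so ⟨x²⟩ = 88.296 / 10.898.
⟨x²⟩ = 8.1017.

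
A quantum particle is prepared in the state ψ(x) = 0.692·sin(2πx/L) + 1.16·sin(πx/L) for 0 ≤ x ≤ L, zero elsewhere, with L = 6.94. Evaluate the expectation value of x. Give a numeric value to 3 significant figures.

2.37

⟨x⟩ = ∫ x·|ψ|² dx / ∫|ψ|² dx (integrals over the domain).
On 0 ≤ x ≤ L (j ≠ l): ∫sin²(jπx/L) dx = L/2, ∫sin(jπx/L)·sin(lπx/L) dx = 0; diagonal moments ∫x·sin²(jπx/L) dx = L²/4, ∫x²·sin²(jπx/L) dx = L³·(1/6 − 1/(4j²π²)); cross terms ∫x·sin(jπx/L)·sin(lπx/L) dx = 0 for j + l even and −4jlL²/(π²(j² − l²)²) for j + l odd, ∫x²·sin(jπx/L)·sin(lπx/L) dx = (−1)^(j+l)·4jlL³/(π²(j² − l²)²); higher powers the same way via product-to-sum and parts.
State is unnormalized: ∫|ψ|² dx = 6.3309, and ∫ψ*·x·ψ dx = 15.004, so ⟨x⟩ = 15.004 / 6.3309.
⟨x⟩ = 2.3700.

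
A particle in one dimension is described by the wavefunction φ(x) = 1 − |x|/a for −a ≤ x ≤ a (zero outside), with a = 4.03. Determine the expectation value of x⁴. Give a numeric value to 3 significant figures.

⟨x⁴⟩ = ∫ x⁴·|φ|² dx / ∫|φ|² dx (integrals over the domain).
φ is even, so ∫ over [−a, a] = 2∫₀ᵃ with φ = 1 − x/a there: ∫₀ᵃ (1 − x/a)² dx = a/3, ∫₀ᵃ x²(1 − x/a)² dx = a³/30, ∫₀ᵃ x⁴(1 − x/a)² dx = a⁵/105.
State is unnormalized: ∫|φ|² dx = 2.6867, and ∫φ*·x⁴·φ dx = 20.247, so ⟨x⁴⟩ = 20.247 / 2.6867.
⟨x⁴⟩ = 7.5362.

7.54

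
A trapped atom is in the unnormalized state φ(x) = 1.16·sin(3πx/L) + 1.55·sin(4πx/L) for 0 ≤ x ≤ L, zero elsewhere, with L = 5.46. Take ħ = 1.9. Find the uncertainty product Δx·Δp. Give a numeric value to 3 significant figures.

Δx = √(⟨x²⟩−⟨x⟩²), Δp = √(⟨p²⟩−⟨p⟩²).
On 0 ≤ x ≤ L (j ≠ l): ∫sin²(jπx/L) dx = L/2, ∫sin(jπx/L)·sin(lπx/L) dx = 0; diagonal moments ∫x·sin²(jπx/L) dx = L²/4, ∫x²·sin²(jπx/L) dx = L³·(1/6 − 1/(4j²π²)); cross terms ∫x·sin(jπx/L)·sin(lπx/L) dx = 0 for j + l even and −4jlL²/(π²(j² − l²)²) for j + l odd, ∫x²·sin(jπx/L)·sin(lπx/L) dx = (−1)^(j+l)·4jlL³/(π²(j² − l²)²); higher powers the same way via product-to-sum and parts. d²/dx² sin(jπx/L) = −(jπ/L)²·sin(jπx/L); on 0 ≤ x ≤ L, ∫sin²(jπx/L) dx = L/2 and ∫sin(jπx/L)·sin(lπx/L) dx = 0 for j ≠ l, so only diagonal terms survive in ∫|φ|² and ∫φ·φ″; ∫φ·φ′ dx = [φ²/2] between the walls = 0.
Normalization: ∫|φ|² dx = 10.232.
⟨x⟩ = 1.6901, ⟨x²⟩ = 4.1388 ⇒ Δx = 1.1324.
⟨p⟩ = 0.0000, ⟨p²⟩ = 16.119 ⇒ Δp = 4.0148.
Δx·Δp = 4.5462.

4.55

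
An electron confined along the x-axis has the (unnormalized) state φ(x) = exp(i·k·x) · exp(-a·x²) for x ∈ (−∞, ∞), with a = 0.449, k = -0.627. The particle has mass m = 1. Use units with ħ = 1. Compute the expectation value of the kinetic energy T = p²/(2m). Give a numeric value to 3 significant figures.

T = −(ħ²/2m) d²/dx², so ⟨T⟩ = −(ħ²/2m) ∫ φ*·φ'' dx / ∫|φ|² dx; with m = 1.
Gaussian moments: ∫x^(2j)·e^(−2ax²) dx = (2j−1)!!/(4a)^j · √(π/(2a)), odd powers integrate to 0; here √(π/(2a)) = 1.8704. Derivatives: φ′ = (ik − 2ax)·φ, φ″ = ((ik − 2ax)² − 2a)·φ; the odd-in-x pieces drop out.
State is unnormalized: ∫|φ|² dx = 1.8704, and ∫φ*·(−ħ²/2m · φ'') dx = 0.78756, so ⟨T⟩ = 0.78756 / 1.8704.
⟨T⟩ = 0.42106.

0.421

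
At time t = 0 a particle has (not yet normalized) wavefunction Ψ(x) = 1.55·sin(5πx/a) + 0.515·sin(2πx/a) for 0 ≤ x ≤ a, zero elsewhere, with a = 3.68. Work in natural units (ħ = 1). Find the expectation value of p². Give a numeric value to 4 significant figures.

16.70

p² Ψ = −ħ² d²Ψ/dx²; ⟨p²⟩ = −ħ² ∫ Ψ*·Ψ'' dx / ∫|Ψ|² dx.
d²/dx² sin(jπx/a) = −(jπ/a)²·sin(jπx/a); on 0 ≤ x ≤ a, ∫sin²(jπx/a) dx = a/2 and ∫sin(jπx/a)·sin(lπx/a) dx = 0 for j ≠ l, so only diagonal terms survive in ∫|Ψ|² and ∫Ψ·Ψ″; ∫Ψ·Ψ′ dx = [Ψ²/2] between the walls = 0.
State is unnormalized: ∫|Ψ|² dx = 4.9086, and ∫Ψ*·(−ħ² Ψ'') dx = 81.965, so ⟨p²⟩ = 81.965 / 4.9086.
⟨p²⟩ = 16.698.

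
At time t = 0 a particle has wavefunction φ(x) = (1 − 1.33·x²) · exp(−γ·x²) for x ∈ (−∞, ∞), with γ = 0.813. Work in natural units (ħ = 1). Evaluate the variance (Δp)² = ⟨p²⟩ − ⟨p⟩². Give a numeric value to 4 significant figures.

3.553

Compute ⟨p⟩ and ⟨p²⟩ separately; (Δp)² = ⟨p²⟩ − ⟨p⟩².
Expand each integrand as polynomial × e^(−2γx²) and use ∫x^(2j)·e^(−2γx²) dx = (2j−1)!!/(4γ)^j · √(π/(2γ)), odd powers → 0; here √(π/(2γ)) = 1.3900. Differentiate with the product rule, d/dx e^(−γx²) = −2γx·e^(−γx²).
Normalization: ∫|φ|² dx = 0.95053.
⟨p⟩ = 0.0000 and ⟨p²⟩ = 3.5533.
(Δp)² = 3.5533 − (0.0000)² = 3.5533.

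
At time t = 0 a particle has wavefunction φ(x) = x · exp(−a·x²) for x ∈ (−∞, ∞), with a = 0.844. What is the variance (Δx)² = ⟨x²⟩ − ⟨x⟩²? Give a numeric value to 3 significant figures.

Compute ⟨x⟩ and ⟨x²⟩ separately, then (Δx)² = ⟨x²⟩ − ⟨x⟩².
Expand each integrand as polynomial × e^(−2ax²) and use ∫x^(2j)·e^(−2ax²) dx = (2j−1)!!/(4a)^j · √(π/(2a)), odd powers → 0; here √(π/(2a)) = 1.3642.
Normalization: ∫|φ|² dx = 0.40410.
⟨x⟩ = 0.0000 and ⟨x²⟩ = 0.88863.
(Δx)² = 0.88863 − (0.0000)² = 0.88863.

0.889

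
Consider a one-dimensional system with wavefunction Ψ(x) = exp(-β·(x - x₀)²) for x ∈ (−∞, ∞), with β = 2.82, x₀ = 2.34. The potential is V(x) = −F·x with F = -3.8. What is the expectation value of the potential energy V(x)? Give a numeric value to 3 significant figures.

8.89

⟨V⟩ = ∫ V(x)·|Ψ|² dx / ∫|Ψ|² dx.
Gaussian moments (u = x − x₀): ∫u^(2j)·e^(−2βu²) du = (2j−1)!!/(4β)^j · √(π/(2β)), odd powers integrate to 0; here √(π/(2β)) = 0.74634.
State is unnormalized: ∫|Ψ|² dx = 0.74634, and ∫Ψ*·V(x)·Ψ dx = 6.6364, so ⟨V⟩ = 6.6364 / 0.74634.
⟨V⟩ = 8.8920.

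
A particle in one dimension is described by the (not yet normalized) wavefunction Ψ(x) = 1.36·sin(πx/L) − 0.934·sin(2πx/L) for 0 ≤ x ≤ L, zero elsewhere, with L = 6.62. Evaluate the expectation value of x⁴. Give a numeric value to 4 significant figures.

466.6

⟨x⁴⟩ = ∫ x⁴·|Ψ|² dx / ∫|Ψ|² dx (integrals over the domain).
On 0 ≤ x ≤ L (j ≠ l): ∫sin²(jπx/L) dx = L/2, ∫sin(jπx/L)·sin(lπx/L) dx = 0; diagonal moments ∫x·sin²(jπx/L) dx = L²/4, ∫x²·sin²(jπx/L) dx = L³·(1/6 − 1/(4j²π²)); cross terms ∫x·sin(jπx/L)·sin(lπx/L) dx = 0 for j + l even and −4jlL²/(π²(j² − l²)²) for j + l odd, ∫x²·sin(jπx/L)·sin(lπx/L) dx = (−1)^(j+l)·4jlL³/(π²(j² − l²)²); higher powers the same way via product-to-sum and parts.
State is unnormalized: ∫|Ψ|² dx = 9.0097, and ∫Ψ*·x⁴·Ψ dx = 4203.5, so ⟨x⁴⟩ = 4203.5 / 9.0097.
⟨x⁴⟩ = 466.55.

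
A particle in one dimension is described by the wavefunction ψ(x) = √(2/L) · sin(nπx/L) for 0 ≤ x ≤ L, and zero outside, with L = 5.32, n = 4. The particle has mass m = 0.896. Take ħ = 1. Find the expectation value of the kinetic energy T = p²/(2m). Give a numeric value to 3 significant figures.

T = −(ħ²/2m) d²/dx², so ⟨T⟩ = −(ħ²/2m) ∫ ψ*·ψ'' dx; with m = 0.896.
d/dx sin(nπx/L) = (nπ/L)·cos(nπx/L) and d²/dx² sin(nπx/L) = −(nπ/L)²·sin(nπx/L); on 0 ≤ x ≤ L, ∫sin²(nπx/L) dx = L/2 and ∫sin(nπx/L)·cos(nπx/L) dx = 0.
⟨T⟩ = 3.1136.

3.11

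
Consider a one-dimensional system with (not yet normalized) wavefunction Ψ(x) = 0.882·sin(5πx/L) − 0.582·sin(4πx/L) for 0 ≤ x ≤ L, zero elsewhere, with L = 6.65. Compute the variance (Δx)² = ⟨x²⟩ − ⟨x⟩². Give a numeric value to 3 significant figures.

Compute ⟨x⟩ and ⟨x²⟩ separately, then (Δx)² = ⟨x²⟩ − ⟨x⟩².
On 0 ≤ x ≤ L (j ≠ l): ∫sin²(jπx/L) dx = L/2, ∫sin(jπx/L)·sin(lπx/L) dx = 0; diagonal moments ∫x·sin²(jπx/L) dx = L²/4, ∫x²·sin²(jπx/L) dx = L³·(1/6 − 1/(4j²π²)); cross terms ∫x·sin(jπx/L)·sin(lπx/L) dx = 0 for j + l even and −4jlL²/(π²(j² − l²)²) for j + l odd, ∫x²·sin(jπx/L)·sin(lπx/L) dx = (−1)^(j+l)·4jlL³/(π²(j² − l²)²); higher powers the same way via product-to-sum and parts.
Normalization: ∫|Ψ|² dx = 3.7129.
⟨x⟩ = 4.5487 and ⟨x²⟩ = 22.773.
(Δx)² = 22.773 − (4.5487)² = 2.0830.

2.08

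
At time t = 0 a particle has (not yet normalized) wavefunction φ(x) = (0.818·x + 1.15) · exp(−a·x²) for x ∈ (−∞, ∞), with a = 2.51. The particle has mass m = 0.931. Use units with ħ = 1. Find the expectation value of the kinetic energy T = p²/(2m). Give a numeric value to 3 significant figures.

1.48

T = −(ħ²/2m) d²/dx², so ⟨T⟩ = −(ħ²/2m) ∫ φ*·φ'' dx / ∫|φ|² dx; with m = 0.931.
Expand each integrand as polynomial × e^(−2ax²) and use ∫x^(2j)·e^(−2ax²) dx = (2j−1)!!/(4a)^j · √(π/(2a)), odd powers → 0; here √(π/(2a)) = 0.79108. Differentiate with the product rule, d/dx e^(−ax²) = −2ax·e^(−ax²).
State is unnormalized: ∫|φ|² dx = 1.0989, and ∫φ*·(−ħ²/2m · φ'') dx = 1.6235, so ⟨T⟩ = 1.6235 / 1.0989.
⟨T⟩ = 1.4774.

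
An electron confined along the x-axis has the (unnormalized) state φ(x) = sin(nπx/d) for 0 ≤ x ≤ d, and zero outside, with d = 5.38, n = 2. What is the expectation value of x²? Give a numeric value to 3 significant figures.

9.28

⟨x²⟩ = ∫ x²·|φ|² dx / ∫|φ|² dx (integrals over the domain).
With sin²θ = (1 − cos2θ)/2 on 0 ≤ x ≤ d: ∫sin²(nπx/d) dx = d/2, ∫x·sin²(nπx/d) dx = d²/4, ∫x²·sin²(nπx/d) dx = d³·(1/6 − 1/(4n²π²)); higher powers xᵏ the same way, integrating xᵏ·cos(2nπx/d) by parts.
State is unnormalized: ∫|φ|² dx = 2.6900, and ∫φ*·x²·φ dx = 24.967, so ⟨x²⟩ = 24.967 / 2.6900.
⟨x²⟩ = 9.2815.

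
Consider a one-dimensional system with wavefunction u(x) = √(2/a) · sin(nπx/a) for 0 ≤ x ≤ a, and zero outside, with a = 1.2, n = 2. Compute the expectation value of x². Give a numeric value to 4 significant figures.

⟨x²⟩ = ∫ x²·|u|² dx (integrals over the domain).
With sin²θ = (1 − cos2θ)/2 on 0 ≤ x ≤ a: ∫sin²(nπx/a) dx = a/2, ∫x·sin²(nπx/a) dx = a²/4, ∫x²·sin²(nπx/a) dx = a³·(1/6 − 1/(4n²π²)); higher powers xᵏ the same way, integrating xᵏ·cos(2nπx/a) by parts.
⟨x²⟩ = 0.46176.

0.4618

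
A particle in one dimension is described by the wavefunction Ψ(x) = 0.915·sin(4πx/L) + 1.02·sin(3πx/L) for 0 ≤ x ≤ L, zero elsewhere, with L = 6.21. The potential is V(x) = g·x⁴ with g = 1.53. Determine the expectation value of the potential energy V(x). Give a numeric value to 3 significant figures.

93.8

⟨V⟩ = ∫ V(x)·|Ψ|² dx / ∫|Ψ|² dx.
On 0 ≤ x ≤ L (j ≠ l): ∫sin²(jπx/L) dx = L/2, ∫sin(jπx/L)·sin(lπx/L) dx = 0; diagonal moments ∫x·sin²(jπx/L) dx = L²/4, ∫x²·sin²(jπx/L) dx = L³·(1/6 − 1/(4j²π²)); cross terms ∫x·sin(jπx/L)·sin(lπx/L) dx = 0 for j + l even and −4jlL²/(π²(j² − l²)²) for j + l odd, ∫x²·sin(jπx/L)·sin(lπx/L) dx = (−1)^(j+l)·4jlL³/(π²(j² − l²)²); higher powers the same way via product-to-sum and parts.
State is unnormalized: ∫|Ψ|² dx = 5.8300, and ∫Ψ*·V(x)·Ψ dx = 546.85, so ⟨V⟩ = 546.85 / 5.8300.
⟨V⟩ = 93.798.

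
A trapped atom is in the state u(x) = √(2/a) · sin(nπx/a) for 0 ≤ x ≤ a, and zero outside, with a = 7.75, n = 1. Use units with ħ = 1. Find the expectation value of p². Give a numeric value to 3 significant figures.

0.164

p² u = −ħ² d²u/dx²; ⟨p²⟩ = −ħ² ∫ u*·u'' dx.
d/dx sin(nπx/a) = (nπ/a)·cos(nπx/a) and d²/dx² sin(nπx/a) = −(nπ/a)²·sin(nπx/a); on 0 ≤ x ≤ a, ∫sin²(nπx/a) dx = a/2 and ∫sin(nπx/a)·cos(nπx/a) dx = 0.
⟨p²⟩ = 0.16432.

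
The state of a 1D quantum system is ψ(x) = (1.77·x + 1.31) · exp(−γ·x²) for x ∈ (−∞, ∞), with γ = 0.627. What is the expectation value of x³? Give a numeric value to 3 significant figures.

⟨x³⟩ = ∫ x³·|ψ|² dx / ∫|ψ|² dx (integrals over the domain).
Expand each integrand as polynomial × e^(−2γx²) and use ∫x^(2j)·e^(−2γx²) dx = (2j−1)!!/(4γ)^j · √(π/(2γ)), odd powers → 0; here √(π/(2γ)) = 1.5828.
State is unnormalized: ∫|ψ|² dx = 4.6934, and ∫ψ*·x³·ψ dx = 3.5008, so ⟨x³⟩ = 3.5008 / 4.6934.
⟨x³⟩ = 0.74589.

0.746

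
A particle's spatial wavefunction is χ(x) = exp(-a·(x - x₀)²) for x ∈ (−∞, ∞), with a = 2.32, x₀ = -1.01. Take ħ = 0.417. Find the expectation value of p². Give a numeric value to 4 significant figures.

p² χ = −ħ² d²χ/dx²; ⟨p²⟩ = −ħ² ∫ χ*·χ'' dx / ∫|χ|² dx.
Gaussian moments (u = x − x₀): ∫u^(2j)·e^(−2au²) du = (2j−1)!!/(4a)^j · √(π/(2a)), odd powers integrate to 0; here √(π/(2a)) = 0.82284. Derivatives: d/dx e^(−au²) = −2au·e^(−au²), d²/dx² e^(−au²) = (4a²u² − 2a)·e^(−au²).
State is unnormalized: ∫|χ|² dx = 0.82284, and ∫χ*·(−ħ² χ'') dx = 0.33195, so ⟨p²⟩ = 0.33195 / 0.82284.
⟨p²⟩ = 0.40342.

0.4034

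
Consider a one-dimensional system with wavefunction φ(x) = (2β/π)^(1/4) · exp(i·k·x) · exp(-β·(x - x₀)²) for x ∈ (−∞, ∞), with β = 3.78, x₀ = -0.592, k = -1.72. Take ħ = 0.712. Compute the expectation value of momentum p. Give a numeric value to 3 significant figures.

-1.22

p φ = −iħ dφ/dx; then ⟨p⟩ = ∫ φ*·(pφ) dx.
Gaussian moments (u = x − x₀): ∫u^(2j)·e^(−2βu²) du = (2j−1)!!/(4β)^j · √(π/(2β)), odd powers integrate to 0; here √(π/(2β)) = 0.64464. Derivatives: φ′ = (ik − 2βu)·φ, φ″ = ((ik − 2βu)² − 2β)·φ; the odd-in-u pieces drop out.
⟨p⟩ = -1.2246.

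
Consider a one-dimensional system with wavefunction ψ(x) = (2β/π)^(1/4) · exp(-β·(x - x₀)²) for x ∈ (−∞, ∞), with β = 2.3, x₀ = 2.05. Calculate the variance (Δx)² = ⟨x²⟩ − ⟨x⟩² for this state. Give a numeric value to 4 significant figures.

0.1087

Compute ⟨x⟩ and ⟨x²⟩ separately, then (Δx)² = ⟨x²⟩ − ⟨x⟩².
Gaussian moments (u = x − x₀): ∫u^(2j)·e^(−2βu²) du = (2j−1)!!/(4β)^j · √(π/(2β)), odd powers integrate to 0; here √(π/(2β)) = 0.82641.
⟨x⟩ = 2.0500 and ⟨x²⟩ = 4.3112.
(Δx)² = 4.3112 − (2.0500)² = 0.10870.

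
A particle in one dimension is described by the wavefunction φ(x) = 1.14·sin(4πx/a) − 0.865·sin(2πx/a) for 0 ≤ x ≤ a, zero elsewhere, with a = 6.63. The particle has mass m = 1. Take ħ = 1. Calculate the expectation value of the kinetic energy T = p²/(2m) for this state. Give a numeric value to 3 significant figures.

T = −(ħ²/2m) d²/dx², so ⟨T⟩ = −(ħ²/2m) ∫ φ*·φ'' dx / ∫|φ|² dx; with m = 1.
d²/dx² sin(jπx/a) = −(jπ/a)²·sin(jπx/a); on 0 ≤ x ≤ a, ∫sin²(jπx/a) dx = a/2 and ∫sin(jπx/a)·sin(lπx/a) dx = 0 for j ≠ l, so only diagonal terms survive in ∫|φ|² and ∫φ·φ″; ∫φ·φ′ dx = [φ²/2] between the walls = 0.
State is unnormalized: ∫|φ|² dx = 6.7885, and ∫φ*·(−ħ²/2m · φ'') dx = 8.8523, so ⟨T⟩ = 8.8523 / 6.7885.
⟨T⟩ = 1.3040.

1.30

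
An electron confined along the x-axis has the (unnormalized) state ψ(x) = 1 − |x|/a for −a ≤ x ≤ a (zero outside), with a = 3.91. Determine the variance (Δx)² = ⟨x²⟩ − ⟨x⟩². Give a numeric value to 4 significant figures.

1.529

Compute ⟨x⟩ and ⟨x²⟩ separately, then (Δx)² = ⟨x²⟩ − ⟨x⟩².
ψ is even, so ∫ over [−a, a] = 2∫₀ᵃ with ψ = 1 − x/a there: ∫₀ᵃ (1 − x/a)² dx = a/3, ∫₀ᵃ x²(1 − x/a)² dx = a³/30, ∫₀ᵃ x⁴(1 − x/a)² dx = a⁵/105.
Normalization: ∫|ψ|² dx = 2.6067.
⟨x⟩ = 0.0000 and ⟨x²⟩ = 1.5288.
(Δx)² = 1.5288 − (0.0000)² = 1.5288.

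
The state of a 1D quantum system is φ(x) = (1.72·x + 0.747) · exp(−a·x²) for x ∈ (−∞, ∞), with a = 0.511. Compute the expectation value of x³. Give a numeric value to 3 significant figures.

⟨x³⟩ = ∫ x³·|φ|² dx / ∫|φ|² dx (integrals over the domain).
Expand each integrand as polynomial × e^(−2ax²) and use ∫x^(2j)·e^(−2ax²) dx = (2j−1)!!/(4a)^j · √(π/(2a)), odd powers → 0; here √(π/(2a)) = 1.7533.
State is unnormalized: ∫|φ|² dx = 3.5160, and ∫φ*·x³·φ dx = 3.2351, so ⟨x³⟩ = 3.2351 / 3.5160.
⟨x³⟩ = 0.92012.

0.920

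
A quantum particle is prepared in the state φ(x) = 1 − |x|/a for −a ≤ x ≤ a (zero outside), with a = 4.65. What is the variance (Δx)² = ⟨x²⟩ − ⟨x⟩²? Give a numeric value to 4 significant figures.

Compute ⟨x⟩ and ⟨x²⟩ separately, then (Δx)² = ⟨x²⟩ − ⟨x⟩².
φ is even, so ∫ over [−a, a] = 2∫₀ᵃ with φ = 1 − x/a there: ∫₀ᵃ (1 − x/a)² dx = a/3, ∫₀ᵃ x²(1 − x/a)² dx = a³/30, ∫₀ᵃ x⁴(1 − x/a)² dx = a⁵/105.
Normalization: ∫|φ|² dx = 3.1000.
⟨x⟩ = 0.0000 and ⟨x²⟩ = 2.1623.
(Δx)² = 2.1623 − (0.0000)² = 2.1623.

2.162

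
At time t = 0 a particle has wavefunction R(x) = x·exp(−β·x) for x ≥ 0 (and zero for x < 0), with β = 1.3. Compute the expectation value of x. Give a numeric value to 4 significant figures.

⟨x⟩ = ∫ x·|R|² dx / ∫|R|² dx (integrals over the domain).
Every integrand reduces to terms xʲ·e^(−2βx) on [0, ∞); use ∫₀^∞ xʲ·e^(−2βx) dx = j!/(2β)^(j+1).
State is unnormalized: ∫|R|² dx = 0.11379, and ∫R*·x·R dx = 0.13130, so ⟨x⟩ = 0.13130 / 0.11379.
⟨x⟩ = 1.1538.

1.154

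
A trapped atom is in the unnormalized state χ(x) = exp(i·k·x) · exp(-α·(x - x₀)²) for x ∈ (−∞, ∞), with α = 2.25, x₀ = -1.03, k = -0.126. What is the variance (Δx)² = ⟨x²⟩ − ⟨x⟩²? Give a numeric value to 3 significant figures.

0.111

Compute ⟨x⟩ and ⟨x²⟩ separately, then (Δx)² = ⟨x²⟩ − ⟨x⟩².
Gaussian moments (u = x − x₀): ∫u^(2j)·e^(−2αu²) du = (2j−1)!!/(4α)^j · √(π/(2α)), odd powers integrate to 0; here √(π/(2α)) = 0.83554.
Normalization: ∫|χ|² dx = 0.83554.
⟨x⟩ = -1.0300 and ⟨x²⟩ = 1.1720.
(Δx)² = 1.1720 − (-1.0300)² = 0.11111.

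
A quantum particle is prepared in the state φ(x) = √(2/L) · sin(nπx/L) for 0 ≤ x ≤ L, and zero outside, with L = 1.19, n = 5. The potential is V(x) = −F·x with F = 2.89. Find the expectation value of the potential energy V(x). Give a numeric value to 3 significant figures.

-1.72

⟨V⟩ = ∫ V(x)·|φ|² dx.
With sin²θ = (1 − cos2θ)/2 on 0 ≤ x ≤ L: ∫sin²(nπx/L) dx = L/2, ∫x·sin²(nπx/L) dx = L²/4, ∫x²·sin²(nπx/L) dx = L³·(1/6 − 1/(4n²π²)); higher powers xᵏ the same way, integrating xᵏ·cos(2nπx/L) by parts.
⟨V⟩ = -1.7196.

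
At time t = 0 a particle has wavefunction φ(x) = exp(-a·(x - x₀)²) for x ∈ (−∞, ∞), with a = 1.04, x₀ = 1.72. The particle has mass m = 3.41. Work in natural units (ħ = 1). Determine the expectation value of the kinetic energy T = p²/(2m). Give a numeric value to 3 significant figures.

0.152

T = −(ħ²/2m) d²/dx², so ⟨T⟩ = −(ħ²/2m) ∫ φ*·φ'' dx / ∫|φ|² dx; with m = 3.41.
Gaussian moments (u = x − x₀): ∫u^(2j)·e^(−2au²) du = (2j−1)!!/(4a)^j · √(π/(2a)), odd powers integrate to 0; here √(π/(2a)) = 1.2290. Derivatives: d/dx e^(−au²) = −2au·e^(−au²), d²/dx² e^(−au²) = (4a²u² − 2a)·e^(−au²).
State is unnormalized: ∫|φ|² dx = 1.2290, and ∫φ*·(−ħ²/2m · φ'') dx = 0.18741, so ⟨T⟩ = 0.18741 / 1.2290.
⟨T⟩ = 0.15249.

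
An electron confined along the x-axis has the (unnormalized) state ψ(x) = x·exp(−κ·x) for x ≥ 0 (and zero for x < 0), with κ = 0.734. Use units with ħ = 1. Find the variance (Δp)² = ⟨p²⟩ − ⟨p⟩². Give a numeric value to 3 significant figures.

Compute ⟨p⟩ and ⟨p²⟩ separately; (Δp)² = ⟨p²⟩ − ⟨p⟩².
Differentiate x·exp(−κ·x) with the product rule; every integrand then reduces to terms xʲ·e^(−2κx) on [0, ∞), with ∫₀^∞ xʲ·e^(−2κx) dx = j!/(2κ)^(j+1).
Normalization: ∫|ψ|² dx = 0.63220.
⟨p⟩ = 0.0000 and ⟨p²⟩ = 0.53876.
(Δp)² = 0.53876 − (0.0000)² = 0.53876.

0.539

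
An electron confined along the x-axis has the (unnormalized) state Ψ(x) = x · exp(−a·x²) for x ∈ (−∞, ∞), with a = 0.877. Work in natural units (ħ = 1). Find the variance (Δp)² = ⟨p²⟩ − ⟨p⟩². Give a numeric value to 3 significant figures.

Compute ⟨p⟩ and ⟨p²⟩ separately; (Δp)² = ⟨p²⟩ − ⟨p⟩².
Expand each integrand as polynomial × e^(−2ax²) and use ∫x^(2j)·e^(−2ax²) dx = (2j−1)!!/(4a)^j · √(π/(2a)), odd powers → 0; here √(π/(2a)) = 1.3383. Differentiate with the product rule, d/dx e^(−ax²) = −2ax·e^(−ax²).
Normalization: ∫|Ψ|² dx = 0.38151.
⟨p⟩ = 0.0000 and ⟨p²⟩ = 2.6310.
(Δp)² = 2.6310 − (0.0000)² = 2.6310.

2.63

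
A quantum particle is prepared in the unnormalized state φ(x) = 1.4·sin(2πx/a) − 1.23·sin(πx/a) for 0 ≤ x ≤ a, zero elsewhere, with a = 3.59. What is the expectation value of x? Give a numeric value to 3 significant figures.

2.44

⟨x⟩ = ∫ x·|φ|² dx / ∫|φ|² dx (integrals over the domain).
On 0 ≤ x ≤ a (j ≠ l): ∫sin²(jπx/a) dx = a/2, ∫sin(jπx/a)·sin(lπx/a) dx = 0; diagonal moments ∫x·sin²(jπx/a) dx = a²/4, ∫x²·sin²(jπx/a) dx = a³·(1/6 − 1/(4j²π²)); cross terms ∫x·sin(jπx/a)·sin(lπx/a) dx = 0 for j + l even and −4jla²/(π²(j² − l²)²) for j + l odd, ∫x²·sin(jπx/a)·sin(lπx/a) dx = (−1)^(j+l)·4jla³/(π²(j² − l²)²); higher powers the same way via product-to-sum and parts.
State is unnormalized: ∫|φ|² dx = 6.2339, and ∫φ*·x·φ dx = 15.187, so ⟨x⟩ = 15.187 / 6.2339.
⟨x⟩ = 2.4363.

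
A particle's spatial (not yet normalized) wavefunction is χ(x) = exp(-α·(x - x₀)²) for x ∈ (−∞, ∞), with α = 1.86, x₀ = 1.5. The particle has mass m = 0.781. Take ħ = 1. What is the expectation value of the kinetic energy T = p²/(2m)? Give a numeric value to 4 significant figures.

T = −(ħ²/2m) d²/dx², so ⟨T⟩ = −(ħ²/2m) ∫ χ*·χ'' dx / ∫|χ|² dx; with m = 0.781.
Gaussian moments (u = x − x₀): ∫u^(2j)·e^(−2αu²) du = (2j−1)!!/(4α)^j · √(π/(2α)), odd powers integrate to 0; here √(π/(2α)) = 0.91897. Derivatives: d/dx e^(−αu²) = −2αu·e^(−αu²), d²/dx² e^(−αu²) = (4α²u² − 2α)·e^(−αu²).
State is unnormalized: ∫|χ|² dx = 0.91897, and ∫χ*·(−ħ²/2m · χ'') dx = 1.0943, so ⟨T⟩ = 1.0943 / 0.91897.
⟨T⟩ = 1.1908.

1.191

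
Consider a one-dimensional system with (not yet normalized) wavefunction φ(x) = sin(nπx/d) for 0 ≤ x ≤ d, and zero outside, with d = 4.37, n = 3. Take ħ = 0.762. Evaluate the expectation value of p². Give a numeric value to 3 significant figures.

2.70

p² φ = −ħ² d²φ/dx²; ⟨p²⟩ = −ħ² ∫ φ*·φ'' dx / ∫|φ|² dx.
d/dx sin(nπx/d) = (nπ/d)·cos(nπx/d) and d²/dx² sin(nπx/d) = −(nπ/d)²·sin(nπx/d); on 0 ≤ x ≤ d, ∫sin²(nπx/d) dx = d/2 and ∫sin(nπx/d)·cos(nπx/d) dx = 0.
State is unnormalized: ∫|φ|² dx = 2.1850, and ∫φ*·(−ħ² φ'') dx = 5.9012, so ⟨p²⟩ = 5.9012 / 2.1850.
⟨p²⟩ = 2.7008.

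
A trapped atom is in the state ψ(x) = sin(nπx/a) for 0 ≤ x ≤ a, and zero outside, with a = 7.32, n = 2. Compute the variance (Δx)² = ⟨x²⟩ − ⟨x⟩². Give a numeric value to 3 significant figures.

Compute ⟨x⟩ and ⟨x²⟩ separately, then (Δx)² = ⟨x²⟩ − ⟨x⟩².
With sin²θ = (1 − cos2θ)/2 on 0 ≤ x ≤ a: ∫sin²(nπx/a) dx = a/2, ∫x·sin²(nπx/a) dx = a²/4, ∫x²·sin²(nπx/a) dx = a³·(1/6 − 1/(4n²π²)); higher powers xᵏ the same way, integrating xᵏ·cos(2nπx/a) by parts.
Normalization: ∫|ψ|² dx = 3.6600.
⟨x⟩ = 3.6600 and ⟨x²⟩ = 17.182.
(Δx)² = 17.182 − (3.6600)² = 3.7866.

3.79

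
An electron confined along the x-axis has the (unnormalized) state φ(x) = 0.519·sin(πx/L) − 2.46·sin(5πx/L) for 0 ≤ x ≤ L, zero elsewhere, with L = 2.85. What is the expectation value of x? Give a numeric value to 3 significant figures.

1.43

⟨x⟩ = ∫ x·|φ|² dx / ∫|φ|² dx (integrals over the domain).
On 0 ≤ x ≤ L (j ≠ l): ∫sin²(jπx/L) dx = L/2, ∫sin(jπx/L)·sin(lπx/L) dx = 0; diagonal moments ∫x·sin²(jπx/L) dx = L²/4, ∫x²·sin²(jπx/L) dx = L³·(1/6 − 1/(4j²π²)); cross terms ∫x·sin(jπx/L)·sin(lπx/L) dx = 0 for j + l even and −4jlL²/(π²(j² − l²)²) for j + l odd, ∫x²·sin(jπx/L)·sin(lπx/L) dx = (−1)^(j+l)·4jlL³/(π²(j² − l²)²); higher powers the same way via product-to-sum and parts.
State is unnormalized: ∫|φ|² dx = 9.0074, and ∫φ*·x·φ dx = 12.836, so ⟨x⟩ = 12.836 / 9.0074.
⟨x⟩ = 1.4250.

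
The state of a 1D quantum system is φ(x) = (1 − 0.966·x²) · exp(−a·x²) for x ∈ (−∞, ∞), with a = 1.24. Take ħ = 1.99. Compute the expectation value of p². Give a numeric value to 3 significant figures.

p² φ = −ħ² d²φ/dx²; ⟨p²⟩ = −ħ² ∫ φ*·φ'' dx / ∫|φ|² dx.
Expand each integrand as polynomial × e^(−2ax²) and use ∫x^(2j)·e^(−2ax²) dx = (2j−1)!!/(4a)^j · √(π/(2a)), odd powers → 0; here √(π/(2a)) = 1.1255. Differentiate with the product rule, d/dx e^(−ax²) = −2ax·e^(−ax²).
State is unnormalized: ∫|φ|² dx = 0.81518, and ∫φ*·(−ħ² φ'') dx = 9.1471, so ⟨p²⟩ = 9.1471 / 0.81518.
⟨p²⟩ = 11.221.

11.2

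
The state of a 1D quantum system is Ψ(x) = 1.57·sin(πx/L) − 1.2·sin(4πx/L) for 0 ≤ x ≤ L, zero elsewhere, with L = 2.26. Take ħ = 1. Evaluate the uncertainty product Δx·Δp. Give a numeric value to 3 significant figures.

1.80

Δx = √(⟨x²⟩−⟨x⟩²), Δp = √(⟨p²⟩−⟨p⟩²).
On 0 ≤ x ≤ L (j ≠ l): ∫sin²(jπx/L) dx = L/2, ∫sin(jπx/L)·sin(lπx/L) dx = 0; diagonal moments ∫x·sin²(jπx/L) dx = L²/4, ∫x²·sin²(jπx/L) dx = L³·(1/6 − 1/(4j²π²)); cross terms ∫x·sin(jπx/L)·sin(lπx/L) dx = 0 for j + l even and −4jlL²/(π²(j² − l²)²) for j + l odd, ∫x²·sin(jπx/L)·sin(lπx/L) dx = (−1)^(j+l)·4jlL³/(π²(j² − l²)²); higher powers the same way via product-to-sum and parts. d²/dx² sin(jπx/L) = −(jπ/L)²·sin(jπx/L); on 0 ≤ x ≤ L, ∫sin²(jπx/L) dx = L/2 and ∫sin(jπx/L)·sin(lπx/L) dx = 0 for j ≠ l, so only diagonal terms survive in ∫|Ψ|² and ∫Ψ·Ψ″; ∫Ψ·Ψ′ dx = [Ψ²/2] between the walls = 0.
Normalization: ∫|Ψ|² dx = 4.4125.
⟨x⟩ = 1.1614, ⟨x²⟩ = 1.6043 ⇒ Δx = 0.50532.
⟨p⟩ = 0.0000, ⟨p²⟩ = 12.621 ⇒ Δp = 3.5526.
Δx·Δp = 1.7952.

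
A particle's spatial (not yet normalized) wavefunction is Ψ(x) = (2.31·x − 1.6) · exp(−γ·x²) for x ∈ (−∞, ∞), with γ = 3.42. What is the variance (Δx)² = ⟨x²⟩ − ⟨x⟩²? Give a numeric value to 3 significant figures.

0.0589

Compute ⟨x⟩ and ⟨x²⟩ separately, then (Δx)² = ⟨x²⟩ − ⟨x⟩².
Expand each integrand as polynomial × e^(−2γx²) and use ∫x^(2j)·e^(−2γx²) dx = (2j−1)!!/(4γ)^j · √(π/(2γ)), odd powers → 0; here √(π/(2γ)) = 0.67771.
Normalization: ∫|Ψ|² dx = 1.9993.
⟨x⟩ = -0.18317 and ⟨x²⟩ = 0.092430.
(Δx)² = 0.092430 − (-0.18317)² = 0.058881.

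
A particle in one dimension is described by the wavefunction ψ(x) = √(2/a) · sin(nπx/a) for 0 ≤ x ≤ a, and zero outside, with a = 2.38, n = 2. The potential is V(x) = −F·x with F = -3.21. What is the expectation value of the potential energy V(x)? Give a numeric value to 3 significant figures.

3.82

⟨V⟩ = ∫ V(x)·|ψ|² dx.
With sin²θ = (1 − cos2θ)/2 on 0 ≤ x ≤ a: ∫sin²(nπx/a) dx = a/2, ∫x·sin²(nπx/a) dx = a²/4, ∫x²·sin²(nπx/a) dx = a³·(1/6 − 1/(4n²π²)); higher powers xᵏ the same way, integrating xᵏ·cos(2nπx/a) by parts.
⟨V⟩ = 3.8199.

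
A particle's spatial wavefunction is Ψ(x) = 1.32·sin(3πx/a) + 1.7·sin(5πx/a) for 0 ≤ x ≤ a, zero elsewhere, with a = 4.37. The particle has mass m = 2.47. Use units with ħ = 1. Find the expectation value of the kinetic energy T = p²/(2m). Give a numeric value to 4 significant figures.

1.986

T = −(ħ²/2m) d²/dx², so ⟨T⟩ = −(ħ²/2m) ∫ Ψ*·Ψ'' dx / ∫|Ψ|² dx; with m = 2.47.
d²/dx² sin(jπx/a) = −(jπ/a)²·sin(jπx/a); on 0 ≤ x ≤ a, ∫sin²(jπx/a) dx = a/2 and ∫sin(jπx/a)·sin(lπx/a) dx = 0 for j ≠ l, so only diagonal terms survive in ∫|Ψ|² and ∫Ψ·Ψ″; ∫Ψ·Ψ′ dx = [Ψ²/2] between the walls = 0.
State is unnormalized: ∫|Ψ|² dx = 10.122, and ∫Ψ*·(−ħ²/2m · Ψ'') dx = 20.100, so ⟨T⟩ = 20.100 / 10.122.
⟨T⟩ = 1.9859.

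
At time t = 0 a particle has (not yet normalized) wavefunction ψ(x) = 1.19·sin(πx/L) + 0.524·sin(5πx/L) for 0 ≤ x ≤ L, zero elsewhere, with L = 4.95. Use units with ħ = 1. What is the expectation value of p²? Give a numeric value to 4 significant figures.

p² ψ = −ħ² d²ψ/dx²; ⟨p²⟩ = −ħ² ∫ ψ*·ψ'' dx / ∫|ψ|² dx.
d²/dx² sin(jπx/L) = −(jπ/L)²·sin(jπx/L); on 0 ≤ x ≤ L, ∫sin²(jπx/L) dx = L/2 and ∫sin(jπx/L)·sin(lπx/L) dx = 0 for j ≠ l, so only diagonal terms survive in ∫|ψ|² and ∫ψ·ψ″; ∫ψ·ψ′ dx = [ψ²/2] between the walls = 0.
State is unnormalized: ∫|ψ|² dx = 4.1844, and ∫ψ*·(−ħ² ψ'') dx = 8.2551, so ⟨p²⟩ = 8.2551 / 4.1844.
⟨p²⟩ = 1.9728.

1.973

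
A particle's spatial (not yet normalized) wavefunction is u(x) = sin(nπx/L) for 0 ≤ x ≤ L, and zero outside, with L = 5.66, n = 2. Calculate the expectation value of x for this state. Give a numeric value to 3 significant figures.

2.83

⟨x⟩ = ∫ x·|u|² dx / ∫|u|² dx (integrals over the domain).
With sin²θ = (1 − cos2θ)/2 on 0 ≤ x ≤ L: ∫sin²(nπx/L) dx = L/2, ∫x·sin²(nπx/L) dx = L²/4, ∫x²·sin²(nπx/L) dx = L³·(1/6 − 1/(4n²π²)); higher powers xᵏ the same way, integrating xᵏ·cos(2nπx/L) by parts.
State is unnormalized: ∫|u|² dx = 2.8300, and ∫u*·x·u dx = 8.0089, so ⟨x⟩ = 8.0089 / 2.8300.
⟨x⟩ = 2.8300.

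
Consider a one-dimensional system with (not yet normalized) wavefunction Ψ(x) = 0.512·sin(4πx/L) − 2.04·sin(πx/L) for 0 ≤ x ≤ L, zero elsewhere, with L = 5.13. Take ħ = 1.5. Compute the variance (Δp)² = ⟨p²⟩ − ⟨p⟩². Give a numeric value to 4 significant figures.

1.594

Compute ⟨p⟩ and ⟨p²⟩ separately; (Δp)² = ⟨p²⟩ − ⟨p⟩².
d²/dx² sin(jπx/L) = −(jπ/L)²·sin(jπx/L); on 0 ≤ x ≤ L, ∫sin²(jπx/L) dx = L/2 and ∫sin(jπx/L)·sin(lπx/L) dx = 0 for j ≠ l, so only diagonal terms survive in ∫|Ψ|² and ∫Ψ·Ψ″; ∫Ψ·Ψ′ dx = [Ψ²/2] between the walls = 0.
Normalization: ∫|Ψ|² dx = 11.347.
⟨p⟩ = 0.0000 and ⟨p²⟩ = 1.5939.
(Δp)² = 1.5939 − (0.0000)² = 1.5939.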